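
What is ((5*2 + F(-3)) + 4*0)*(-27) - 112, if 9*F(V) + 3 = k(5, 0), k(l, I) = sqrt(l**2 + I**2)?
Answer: -388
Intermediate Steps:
k(l, I) = sqrt(I**2 + l**2)
F(V) = 2/9 (F(V) = -1/3 + sqrt(0**2 + 5**2)/9 = -1/3 + sqrt(0 + 25)/9 = -1/3 + sqrt(25)/9 = -1/3 + (1/9)*5 = -1/3 + 5/9 = 2/9)
((5*2 + F(-3)) + 4*0)*(-27) - 112 = ((5*2 + 2/9) + 4*0)*(-27) - 112 = ((10 + 2/9) + 0)*(-27) - 112 = (92/9 + 0)*(-27) - 112 = (92/9)*(-27) - 112 = -276 - 112 = -388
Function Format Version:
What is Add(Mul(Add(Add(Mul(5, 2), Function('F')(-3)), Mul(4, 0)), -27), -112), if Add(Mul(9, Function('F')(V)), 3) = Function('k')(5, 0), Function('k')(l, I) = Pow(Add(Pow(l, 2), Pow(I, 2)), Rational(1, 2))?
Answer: -388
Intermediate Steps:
Function('k')(l, I) = Pow(Add(Pow(I, 2), Pow(l, 2)), Rational(1, 2))
Function('F')(V) = Rational(2, 9) (Function('F')(V) = Add(Rational(-1, 3), Mul(Rational(1, 9), Pow(Add(Pow(0, 2), Pow(5, 2)), Rational(1, 2)))) = Add(Rational(-1, 3), Mul(Rational(1, 9), Pow(Add(0, 25), Rational(1, 2)))) = Add(Rational(-1, 3), Mul(Rational(1, 9), Pow(25, Rational(1, 2)))) = Add(Rational(-1, 3), Mul(Rational(1, 9), 5)) = Add(Rational(-1, 3), Rational(5, 9)) = Rational(2, 9))
Add(Mul(Add(Add(Mul(5, 2), Function('F')(-3)), Mul(4, 0)), -27), -112) = Add(Mul(Add(Add(Mul(5, 2), Rational(2, 9)), Mul(4, 0)), -27), -112) = Add(Mul(Add(Add(10, Rational(2, 9)), 0), -27), -112) = Add(Mul(Add(Rational(92, 9), 0), -27), -112) = Add(Mul(Rational(92, 9), -27), -112) = Add(-276, -112) = -388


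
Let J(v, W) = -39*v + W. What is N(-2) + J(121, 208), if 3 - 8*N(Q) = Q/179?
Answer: -6459213/1432 ≈ -4510.6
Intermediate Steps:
N(Q) = 3/8 - Q/1432 (N(Q) = 3/8 - Q/(8*179) = 3/8 - Q/1432)
J(v, W) = W - 39*v
N(-2) + J(121, 208) = (3/8 - 1/1432*(-2)) + (208 - 39*121) = (3/8 + 1/716) + (208 - 4719) = 539/1432 - 4511 = -6459213/1432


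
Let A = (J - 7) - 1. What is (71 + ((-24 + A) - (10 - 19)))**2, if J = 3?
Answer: 2601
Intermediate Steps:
A = -5 (A = (3 - 7) - 1 = -4 - 1 = -5)
(71 + ((-24 + A) - (10 - 19)))**2 = (71 + ((-24 - 5) - (10 - 19)))**2 = (71 + (-29 - 1*(-9)))**2 = (71 + (-29 + 9))**2 = (71 - 20)**2 = 51**2 = 2601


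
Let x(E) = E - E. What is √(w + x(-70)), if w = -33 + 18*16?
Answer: √255 ≈ 15.969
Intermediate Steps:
x(E) = 0
w = 255 (w = -33 + 288 = 255)
√(w + x(-70)) = √(255 + 0) = √255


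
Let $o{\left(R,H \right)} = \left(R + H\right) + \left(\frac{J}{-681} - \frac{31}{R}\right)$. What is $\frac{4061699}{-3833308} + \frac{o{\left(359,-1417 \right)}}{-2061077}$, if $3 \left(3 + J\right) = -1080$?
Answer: $- \frac{681886195730486603}{643855245445684988} \approx -1.0591$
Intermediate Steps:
$J = -363$ ($J = -3 + \frac{1}{3} \left(-1080\right) = -3 - 360 = -363$)
$o{\left(R,H \right)} = \frac{121}{227} + H + R - \frac{31}{R}$ ($o{\left(R,H \right)} = \left(R + H\right) - \left(- \frac{121}{227} + \frac{31}{R}\right) = \left(H + R\right) - \left(- \frac{121}{227} + \frac{31}{R}\right) = \left(H + R\right) + \left(\frac{121}{227} - \frac{31}{R}\right) = \frac{121}{227} + H + R - \frac{31}{R}$)
$\frac{4061699}{-3833308} + \frac{o{\left(359,-1417 \right)}}{-2061077} = \frac{4061699}{-3833308} + \frac{\frac{121}{227} - 1417 + 359 - \frac{31}{359}}{-2061077} = 4061699 \left(- \frac{1}{3833308}\right) + \left(\frac{121}{227} - 1417 + 359 - \frac{31}{359}\right) \left(- \frac{1}{2061077}\right) = - \frac{4061699}{3833308} + \left(\frac{121}{227} - 1417 + 359 - \frac{31}{359}\right) \left(- \frac{1}{2061077}\right) = - \frac{4061699}{3833308} - - \frac{86183192}{167963347961} = - \frac{4061699}{3833308} + \frac{86183192}{167963347961} = - \frac{681886195730486603}{643855245445684988}$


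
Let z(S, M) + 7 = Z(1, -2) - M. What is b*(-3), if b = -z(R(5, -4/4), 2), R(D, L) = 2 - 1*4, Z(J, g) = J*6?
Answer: -9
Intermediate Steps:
Z(J, g) = 6*J
R(D, L) = -2 (R(D, L) = 2 - 4 = -2)
z(S, M) = -1 - M (z(S, M) = -7 + (6*1 - M) = -7 + (6 - M) = -1 - M)
b = 3 (b = -(-1 - 1*2) = -(-1 - 2) = -1*(-3) = 3)
b*(-3) = 3*(-3) = -9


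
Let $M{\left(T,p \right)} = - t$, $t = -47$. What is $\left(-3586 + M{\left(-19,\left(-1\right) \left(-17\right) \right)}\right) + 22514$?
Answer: $18975$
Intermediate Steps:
$M{\left(T,p \right)} = 47$ ($M{\left(T,p \right)} = \left(-1\right) \left(-47\right) = 47$)
$\left(-3586 + M{\left(-19,\left(-1\right) \left(-17\right) \right)}\right) + 22514 = \left(-3586 + 47\right) + 22514 = -3539 + 22514 = 18975$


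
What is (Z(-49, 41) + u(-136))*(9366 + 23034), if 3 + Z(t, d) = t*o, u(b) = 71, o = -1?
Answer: 3790800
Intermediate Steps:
Z(t, d) = -3 - t (Z(t, d) = -3 + t*(-1) = -3 - t)
(Z(-49, 41) + u(-136))*(9366 + 23034) = ((-3 - 1*(-49)) + 71)*(9366 + 23034) = ((-3 + 49) + 71)*32400 = (46 + 71)*32400 = 117*32400 = 3790800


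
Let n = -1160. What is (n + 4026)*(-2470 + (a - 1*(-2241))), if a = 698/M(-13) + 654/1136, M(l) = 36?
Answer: -1531288037/2556 ≈ -5.9910e+5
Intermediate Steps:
a = 102059/5112 (a = 698/36 + 654/1136 = 698*(1/36) + 654*(1/1136) = 349/18 + 327/568 = 102059/5112 ≈ 19.965)
(n + 4026)*(-2470 + (a - 1*(-2241))) = (-1160 + 4026)*(-2470 + (102059/5112 - 1*(-2241))) = 2866*(-2470 + (102059/5112 + 2241)) = 2866*(-2470 + 11558051/5112) = 2866*(-1068589/5112) = -1531288037/2556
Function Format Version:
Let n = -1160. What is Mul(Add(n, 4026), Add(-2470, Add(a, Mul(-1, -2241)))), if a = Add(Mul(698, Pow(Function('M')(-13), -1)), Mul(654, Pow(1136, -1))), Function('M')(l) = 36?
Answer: Rational(-1531288037, 2556) ≈ -5.9910e+5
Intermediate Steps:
a = Rational(102059, 5112) (a = Add(Mul(698, Pow(36, -1)), Mul(654, Pow(1136, -1))) = Add(Mul(698, Rational(1, 36)), Mul(654, Rational(1, 1136))) = Add(Rational(349, 18), Rational(327, 568)) = Rational(102059, 5112) ≈ 19.965)
Mul(Add(n, 4026), Add(-2470, Add(a, Mul(-1, -2241)))) = Mul(Add(-1160, 4026), Add(-2470, Add(Rational(102059, 5112), Mul(-1, -2241)))) = Mul(2866, Add(-2470, Add(Rational(102059, 5112), 2241))) = Mul(2866, Add(-2470, Rational(11558051, 5112))) = Mul(2866, Rational(-1068589, 5112)) = Rational(-1531288037, 2556)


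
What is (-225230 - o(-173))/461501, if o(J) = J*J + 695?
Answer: -255854/461501 ≈ -0.55440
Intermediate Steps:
o(J) = 695 + J² (o(J) = J² + 695 = 695 + J²)
(-225230 - o(-173))/461501 = (-225230 - (695 + (-173)²))/461501 = (-225230 - (695 + 29929))*(1/461501) = (-225230 - 1*30624)*(1/461501) = (-225230 - 30624)*(1/461501) = -255854*1/461501 = -255854/461501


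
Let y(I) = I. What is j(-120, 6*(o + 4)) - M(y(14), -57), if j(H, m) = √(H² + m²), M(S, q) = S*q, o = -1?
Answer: 798 + 6*√409 ≈ 919.34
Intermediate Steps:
j(-120, 6*(o + 4)) - M(y(14), -57) = √((-120)² + (6*(-1 + 4))²) - 14*(-57) = √(14400 + (6*3)²) - 1*(-798) = √(14400 + 18²) + 798 = √(14400 + 324) + 798 = √14724 + 798 = 6*√409 + 798 = 798 + 6*√409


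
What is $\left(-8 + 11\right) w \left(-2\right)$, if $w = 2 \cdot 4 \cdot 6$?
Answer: $-288$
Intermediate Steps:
$w = 48$ ($w = 8 \cdot 6 = 48$)
$\left(-8 + 11\right) w \left(-2\right) = \left(-8 + 11\right) 48 \left(-2\right) = 3 \left(-96\right) = -288$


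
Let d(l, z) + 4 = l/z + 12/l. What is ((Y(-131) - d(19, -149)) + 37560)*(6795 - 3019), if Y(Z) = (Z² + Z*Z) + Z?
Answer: 767045228928/2831 ≈ 2.7094e+8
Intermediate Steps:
Y(Z) = Z + 2*Z² (Y(Z) = (Z² + Z²) + Z = 2*Z² + Z = Z + 2*Z²)
d(l, z) = -4 + 12/l + l/z (d(l, z) = -4 + (l/z + 12/l) = -4 + (12/l + l/z) = -4 + 12/l + l/z)
((Y(-131) - d(19, -149)) + 37560)*(6795 - 3019) = ((-131*(1 + 2*(-131)) - (-4 + 12/19 + 19/(-149))) + 37560)*(6795 - 3019) = ((-131*(1 - 262) - (-4 + 12*(1/19) + 19*(-1/149))) + 37560)*3776 = ((-131*(-261) - (-4 + 12/19 - 19/149)) + 37560)*3776 = ((34191 - 1*(-9897/2831)) + 37560)*3776 = ((34191 + 9897/2831) + 37560)*3776 = (96804618/2831 + 37560)*3776 = (203136978/2831)*3776 = 767045228928/2831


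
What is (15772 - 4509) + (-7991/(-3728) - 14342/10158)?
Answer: 213273261457/18934512 ≈ 11264.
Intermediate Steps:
(15772 - 4509) + (-7991/(-3728) - 14342/10158) = 11263 + (-7991*(-1/3728) - 14342*1/10158) = 11263 + (7991/3728 - 7171/5079) = 11263 + 13852801/18934512 = 213273261457/18934512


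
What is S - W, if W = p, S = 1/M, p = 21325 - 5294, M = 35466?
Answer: -568555445/35466 ≈ -16031.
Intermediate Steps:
p = 16031
S = 1/35466 ≈ 2.8196e-5
W = 16031
S - W = 1/35466 - 1*16031 = 1/35466 - 16031 = -568555445/35466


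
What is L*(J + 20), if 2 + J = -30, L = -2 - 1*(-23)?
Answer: -252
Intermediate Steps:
L = 21 (L = -2 + 23 = 21)
J = -32 (J = -2 - 30 = -32)
L*(J + 20) = 21*(-32 + 20) = 21*(-12) = -252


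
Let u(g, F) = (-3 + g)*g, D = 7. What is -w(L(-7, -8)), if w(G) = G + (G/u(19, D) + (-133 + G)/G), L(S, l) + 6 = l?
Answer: 539/152 ≈ 3.5461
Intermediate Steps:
u(g, F) = g*(-3 + g)
L(S, l) = -6 + l
w(G) = 305*G/304 + (-133 + G)/G (w(G) = G + (G/((19*(-3 + 19))) + (-133 + G)/G) = G + (G/((19*16)) + (-133 + G)/G) = G + (G/304 + (-133 + G)/G) = 305*G/304 + (-133 + G)/G)
-w(L(-7, -8)) = -(1 - 133/(-6 - 8) + 305*(-6 - 8)/304) = -(1 - 133/(-14) + (305/304)*(-14)) = -(1 - 133*(-1/14) - 2135/152) = -(1 + 19/2 - 2135/152) = -1*(-539/152) = 539/152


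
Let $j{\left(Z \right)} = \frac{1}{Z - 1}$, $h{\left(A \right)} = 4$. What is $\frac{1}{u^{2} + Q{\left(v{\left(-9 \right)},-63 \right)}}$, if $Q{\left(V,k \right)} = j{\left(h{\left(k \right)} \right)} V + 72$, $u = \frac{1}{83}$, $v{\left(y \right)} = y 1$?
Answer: $\frac{6889}{475342} \approx 0.014493$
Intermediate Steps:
$v{\left(y \right)} = y$
$u = \frac{1}{83} \approx 0.012048$
$j{\left(Z \right)} = \frac{1}{-1 + Z}$
$Q{\left(V,k \right)} = 72 + \frac{V}{3}$ ($Q{\left(V,k \right)} = \frac{V}{-1 + 4} + 72 = \frac{V}{3} + 72 = 72 + \frac{V}{3}$)
$\frac{1}{u^{2} + Q{\left(v{\left(-9 \right)},-63 \right)}} = \frac{1}{\left(\frac{1}{83}\right)^{2} + \left(72 + \frac{1}{3} \left(-9\right)\right)} = \frac{1}{\frac{1}{6889} + \left(72 - 3\right)} = \frac{1}{\frac{1}{6889} + 69} = \frac{1}{\frac{475342}{6889}} = \frac{6889}{475342}$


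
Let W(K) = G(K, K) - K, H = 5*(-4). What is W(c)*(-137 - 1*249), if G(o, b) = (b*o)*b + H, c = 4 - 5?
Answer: 7720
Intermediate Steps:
H = -20
c = -1
G(o, b) = -20 + o*b² (G(o, b) = (b*o)*b - 20 = o*b² - 20 = -20 + o*b²)
W(K) = -20 + K³ - K (W(K) = (-20 + K*K²) - K = (-20 + K³) - K = -20 + K³ - K)
W(c)*(-137 - 1*249) = (-20 + (-1)³ - 1*(-1))*(-137 - 1*249) = (-20 - 1 + 1)*(-137 - 249) = -20*(-386) = 7720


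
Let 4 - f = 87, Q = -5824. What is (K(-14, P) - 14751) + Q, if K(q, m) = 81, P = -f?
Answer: -20494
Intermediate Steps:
f = -83 (f = 4 - 1*87 = 4 - 87 = -83)
P = 83 (P = -1*(-83) = 83)
(K(-14, P) - 14751) + Q = (81 - 14751) - 5824 = -14670 - 5824 = -20494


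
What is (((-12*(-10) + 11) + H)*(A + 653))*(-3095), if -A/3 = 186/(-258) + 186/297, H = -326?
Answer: 186491236750/473 ≈ 3.9427e+8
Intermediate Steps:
A = 403/1419 (A = -3*(186/(-258) + 186/297) = -3*(186*(-1/258) + 186*(1/297)) = -3*(-31/43 + 62/99) = -3*(-403/4257) = 403/1419 ≈ 0.28400)
(((-12*(-10) + 11) + H)*(A + 653))*(-3095) = (((-12*(-10) + 11) - 326)*(403/1419 + 653))*(-3095) = (((120 + 11) - 326)*(927010/1419))*(-3095) = ((131 - 326)*(927010/1419))*(-3095) = -195*927010/1419*(-3095) = -60255650/473*(-3095) = 186491236750/473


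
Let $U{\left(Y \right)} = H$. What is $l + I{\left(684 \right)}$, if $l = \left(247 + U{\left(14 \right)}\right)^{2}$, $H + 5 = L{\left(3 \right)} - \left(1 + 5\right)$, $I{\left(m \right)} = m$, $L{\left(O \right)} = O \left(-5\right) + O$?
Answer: $50860$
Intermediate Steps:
$L{\left(O \right)} = - 4 O$ ($L{\left(O \right)} = - 5 O + O = - 4 O$)
$H = -23$ ($H = -5 - 18 = -23$)
$U{\left(Y \right)} = -23$
$l = 50176$ ($l = \left(247 - 23\right)^{2} = 224^{2} = 50176$)
$l + I{\left(684 \right)} = 50176 + 684 = 50860$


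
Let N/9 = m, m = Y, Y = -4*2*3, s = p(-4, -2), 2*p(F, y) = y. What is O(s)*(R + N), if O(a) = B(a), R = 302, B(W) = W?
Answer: -86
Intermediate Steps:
p(F, y) = y/2
s = -1 (s = (1/2)*(-2) = -1)
Y = -24 (Y = -8*3 = -24)
O(a) = a
m = -24
N = -216 (N = 9*(-24) = -216)
O(s)*(R + N) = -(302 - 216) = -1*86 = -86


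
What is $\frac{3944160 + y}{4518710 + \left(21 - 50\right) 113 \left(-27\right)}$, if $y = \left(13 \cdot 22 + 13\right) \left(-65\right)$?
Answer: $\frac{3924725}{4607189} \approx 0.85187$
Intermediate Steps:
$y = -19435$ ($y = \left(286 + 13\right) \left(-65\right) = 299 \left(-65\right) = -19435$)
$\frac{3944160 + y}{4518710 + \left(21 - 50\right) 113 \left(-27\right)} = \frac{3944160 - 19435}{4518710 + \left(21 - 50\right) 113 \left(-27\right)} = \frac{3924725}{4518710 + \left(-29\right) 113 \left(-27\right)} = \frac{3924725}{4518710 - -88479} = \frac{3924725}{4518710 + 88479} = \frac{3924725}{4607189}$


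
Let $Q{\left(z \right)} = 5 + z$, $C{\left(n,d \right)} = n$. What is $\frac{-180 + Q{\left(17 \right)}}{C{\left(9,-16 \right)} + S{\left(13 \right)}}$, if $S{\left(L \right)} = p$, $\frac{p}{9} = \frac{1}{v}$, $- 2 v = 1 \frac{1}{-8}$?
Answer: $- \frac{158}{153} \approx -1.0327$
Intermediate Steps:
$v = \frac{1}{16}$ ($v = - \frac{1 \frac{1}{-8}}{2} = - \frac{1 \left(- \frac{1}{8}\right)}{2} = \left(- \frac{1}{2}\right) \left(- \frac{1}{8}\right) = \frac{1}{16} \approx 0.0625$)
$p = 144$ ($p = 9 \frac{1}{\frac{1}{16}} = 9 \cdot 16 = 144$)
$S{\left(L \right)} = 144$
$\frac{-180 + Q{\left(17 \right)}}{C{\left(9,-16 \right)} + S{\left(13 \right)}} = \frac{-180 + \left(5 + 17\right)}{9 + 144} = \frac{-180 + 22}{153} = \left(-158\right) \frac{1}{153} = - \frac{158}{153}$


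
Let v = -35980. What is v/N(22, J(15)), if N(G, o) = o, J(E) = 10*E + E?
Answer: -7196/33 ≈ -218.06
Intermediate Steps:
J(E) = 11*E
v/N(22, J(15)) = -35980/(11*15) = -35980/165 = -35980*1/165 = -7196/33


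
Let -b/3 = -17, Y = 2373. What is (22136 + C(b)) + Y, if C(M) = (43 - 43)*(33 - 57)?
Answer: 24509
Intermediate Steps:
b = 51 (b = -3*(-17) = 51)
C(M) = 0 (C(M) = 0*(-24) = 0)
(22136 + C(b)) + Y = (22136 + 0) + 2373 = 22136 + 2373 = 24509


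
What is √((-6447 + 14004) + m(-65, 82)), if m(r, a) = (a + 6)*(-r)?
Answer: √13277 ≈ 115.23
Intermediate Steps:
m(r, a) = -r*(6 + a) (m(r, a) = (6 + a)*(-r) = -r*(6 + a))
√((-6447 + 14004) + m(-65, 82)) = √((-6447 + 14004) - 1*(-65)*(6 + 82)) = √(7557 - 1*(-65)*88) = √(7557 + 5720) = √13277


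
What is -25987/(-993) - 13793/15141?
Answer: 126590906/5011671 ≈ 25.259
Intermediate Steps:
-25987/(-993) - 13793/15141 = -25987*(-1/993) - 13793*1/15141 = 25987/993 - 13793/15141 = 126590906/5011671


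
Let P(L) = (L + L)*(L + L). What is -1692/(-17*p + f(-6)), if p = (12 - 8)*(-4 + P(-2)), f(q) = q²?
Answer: 141/65 ≈ 2.1692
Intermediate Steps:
P(L) = 4*L² (P(L) = (2*L)*(2*L) = 4*L²)
p = 48 (p = (12 - 8)*(-4 + 4*(-2)²) = 4*(-4 + 4*4) = 4*(-4 + 16) = 4*12 = 48)
-1692/(-17*p + f(-6)) = -1692/(-17*48 + (-6)²) = -1692/(-816 + 36) = -1692/(-780) = -1692*(-1/780) = 141/65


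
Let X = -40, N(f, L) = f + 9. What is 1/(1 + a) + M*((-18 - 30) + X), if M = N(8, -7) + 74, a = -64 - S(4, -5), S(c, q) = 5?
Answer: -544545/68 ≈ -8008.0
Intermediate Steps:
N(f, L) = 9 + f
a = -69 (a = -64 - 1*5 = -64 - 5 = -69)
M = 91 (M = (9 + 8) + 74 = 17 + 74 = 91)
1/(1 + a) + M*((-18 - 30) + X) = 1/(1 - 69) + 91*((-18 - 30) - 40) = 1/(-68) + 91*(-48 - 40) = -1/68 + 91*(-88) = -1/68 - 8008 = -544545/68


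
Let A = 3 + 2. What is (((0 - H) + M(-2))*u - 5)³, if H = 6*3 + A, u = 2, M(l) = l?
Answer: -166375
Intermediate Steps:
A = 5
H = 23 (H = 6*3 + 5 = 18 + 5 = 23)
(((0 - H) + M(-2))*u - 5)³ = (((0 - 1*23) - 2)*2 - 5)³ = (((0 - 23) - 2)*2 - 5)³ = ((-23 - 2)*2 - 5)³ = (-25*2 - 5)³ = (-50 - 5)³ = (-55)³ = -166375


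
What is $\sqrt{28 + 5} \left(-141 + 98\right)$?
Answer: $- 43 \sqrt{33} \approx -247.02$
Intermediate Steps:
$\sqrt{28 + 5} \left(-141 + 98\right) = \sqrt{33} \left(-43\right) = - 43 \sqrt{33}$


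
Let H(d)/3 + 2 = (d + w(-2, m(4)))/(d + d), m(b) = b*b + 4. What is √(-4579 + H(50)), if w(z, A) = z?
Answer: I*√114589/5 ≈ 67.702*I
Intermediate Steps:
m(b) = 4 + b² (m(b) = b² + 4 = 4 + b²)
H(d) = -6 + 3*(-2 + d)/(2*d) (H(d) = -6 + 3*((d - 2)/(d + d)) = -6 + 3*((-2 + d)/((2*d))) = -6 + 3*((-2 + d)*(1/(2*d))) = -6 + 3*((-2 + d)/(2*d)) = -6 + 3*(-2 + d)/(2*d))
√(-4579 + H(50)) = √(-4579 + (-9/2 - 3/50)) = √(-4579 - 114/25) = √(-114589/25) = I*√114589/5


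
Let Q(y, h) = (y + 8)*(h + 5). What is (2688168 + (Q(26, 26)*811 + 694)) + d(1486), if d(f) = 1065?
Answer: 3544721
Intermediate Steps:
Q(y, h) = (5 + h)*(8 + y) (Q(y, h) = (8 + y)*(5 + h) = (5 + h)*(8 + y))
(2688168 + (Q(26, 26)*811 + 694)) + d(1486) = (2688168 + ((40 + 5*26 + 8*26 + 26*26)*811 + 694)) + 1065 = (2688168 + ((40 + 130 + 208 + 676)*811 + 694)) + 1065 = (2688168 + (1054*811 + 694)) + 1065 = (2688168 + (854794 + 694)) + 1065 = (2688168 + 855488) + 1065 = 3543656 + 1065 = 3544721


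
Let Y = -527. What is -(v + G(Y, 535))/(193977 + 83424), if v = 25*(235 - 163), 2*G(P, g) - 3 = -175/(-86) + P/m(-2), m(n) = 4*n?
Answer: -420931/63617296 ≈ -0.0066166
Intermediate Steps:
G(P, g) = 433/172 - P/16 (G(P, g) = 3/2 + (-175/(-86) + P/((4*(-2))))/2 = 3/2 + (-175*(-1/86) + P/(-8))/2 = 3/2 + (175/86 + P*(-⅛))/2 = 3/2 + (175/86 - P/8)/2 = 3/2 + (175/172 - P/16) = 433/172 - P/16)
v = 1800 (v = 25*72 = 1800)
-(v + G(Y, 535))/(193977 + 83424) = -(1800 + (433/172 - 1/16*(-527)))/(193977 + 83424) = -(1800 + (433/172 + 527/16))/277401 = -(1800 + 24393/688)/277401 = -1262793/(688*277401) = -1*420931/63617296 = -420931/63617296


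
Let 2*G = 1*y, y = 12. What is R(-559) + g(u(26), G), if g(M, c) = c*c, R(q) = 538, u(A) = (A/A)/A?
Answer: 574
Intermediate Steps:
u(A) = 1/A
G = 6 (G = (1*12)/2 = (½)*12 = 6)
g(M, c) = c²
R(-559) + g(u(26), G) = 538 + 6² = 538 + 36 = 574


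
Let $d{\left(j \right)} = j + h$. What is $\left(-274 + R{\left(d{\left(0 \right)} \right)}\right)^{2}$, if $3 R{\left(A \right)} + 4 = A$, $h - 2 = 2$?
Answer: $75076$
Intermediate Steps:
$h = 4$ ($h = 2 + 2 = 4$)
$d{\left(j \right)} = 4 + j$ ($d{\left(j \right)} = j + 4 = 4 + j$)
$R{\left(A \right)} = - \frac{4}{3} + \frac{A}{3}$
$\left(-274 + R{\left(d{\left(0 \right)} \right)}\right)^{2} = \left(-274 - \left(\frac{4}{3} - \frac{4 + 0}{3}\right)\right)^{2} = \left(-274 + \left(- \frac{4}{3} + \frac{1}{3} \cdot 4\right)\right)^{2} = \left(-274 + \left(- \frac{4}{3} + \frac{4}{3}\right)\right)^{2} = \left(-274 + 0\right)^{2} = \left(-274\right)^{2} = 75076$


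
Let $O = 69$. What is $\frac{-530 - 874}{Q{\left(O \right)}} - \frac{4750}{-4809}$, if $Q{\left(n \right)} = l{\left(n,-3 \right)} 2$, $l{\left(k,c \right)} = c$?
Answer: $\frac{1130056}{4809} \approx 234.99$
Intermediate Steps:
$Q{\left(n \right)} = -6$ ($Q{\left(n \right)} = \left(-3\right) 2 = -6$)
$\frac{-530 - 874}{Q{\left(O \right)}} - \frac{4750}{-4809} = \frac{-530 - 874}{-6} - \frac{4750}{-4809} = \left(-530 - 874\right) \left(- \frac{1}{6}\right) - - \frac{4750}{4809} = \left(-1404\right) \left(- \frac{1}{6}\right) + \frac{4750}{4809} = 234 + \frac{4750}{4809} = \frac{1130056}{4809}$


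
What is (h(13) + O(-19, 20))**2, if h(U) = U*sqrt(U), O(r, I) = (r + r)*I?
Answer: 579797 - 19760*sqrt(13) ≈ 5.0855e+5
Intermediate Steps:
O(r, I) = 2*I*r (O(r, I) = (2*r)*I = 2*I*r)
h(U) = U**(3/2)
(h(13) + O(-19, 20))**2 = (13**(3/2) + 2*20*(-19))**2 = (13*sqrt(13) - 760)**2 = (-760 + 13*sqrt(13))**2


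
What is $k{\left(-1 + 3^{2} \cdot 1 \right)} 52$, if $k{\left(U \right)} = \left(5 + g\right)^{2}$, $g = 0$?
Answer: $1300$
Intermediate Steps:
$k{\left(U \right)} = 25$ ($k{\left(U \right)} = \left(5 + 0\right)^{2} = 5^{2} = 25$)
$k{\left(-1 + 3^{2} \cdot 1 \right)} 52 = 25 \cdot 52 = 1300$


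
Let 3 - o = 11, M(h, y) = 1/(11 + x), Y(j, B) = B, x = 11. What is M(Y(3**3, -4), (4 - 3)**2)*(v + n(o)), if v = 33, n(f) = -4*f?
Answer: 65/22 ≈ 2.9545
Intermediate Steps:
M(h, y) = 1/22 (M(h, y) = 1/(11 + 11) = 1/22)
o = -8 (o = 3 - 1*11 = 3 - 11 = -8)
M(Y(3**3, -4), (4 - 3)**2)*(v + n(o)) = (33 - 4*(-8))/22 = (33 + 32)/22 = (1/22)*65 = 65/22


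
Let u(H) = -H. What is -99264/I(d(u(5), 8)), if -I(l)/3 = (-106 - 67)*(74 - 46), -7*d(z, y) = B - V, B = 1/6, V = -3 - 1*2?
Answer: -8272/1211 ≈ -6.8307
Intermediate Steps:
V = -5 (V = -3 - 2 = -5)
B = 1/6 ≈ 0.16667
d(z, y) = -31/42 (d(z, y) = -(1/6 - 1*(-5))/7 = -(1/6 + 5)/7 = -1/7*31/6 = -31/42)
I(l) = 14532 (I(l) = -3*(-106 - 67)*(74 - 46) = -(-519)*28 = -3*(-4844) = 14532)
-99264/I(d(u(5), 8)) = -99264/14532 = -99264*1/14532 = -8272/1211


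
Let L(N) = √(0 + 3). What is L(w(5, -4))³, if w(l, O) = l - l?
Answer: 3*√3 ≈ 5.1962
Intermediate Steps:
w(l, O) = 0
L(N) = √3
L(w(5, -4))³ = (√3)³ = 3*√3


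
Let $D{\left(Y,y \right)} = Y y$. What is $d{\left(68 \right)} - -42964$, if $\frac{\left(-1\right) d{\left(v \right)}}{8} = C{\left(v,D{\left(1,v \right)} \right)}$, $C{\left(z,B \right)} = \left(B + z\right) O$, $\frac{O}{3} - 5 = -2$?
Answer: $33172$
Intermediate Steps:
$O = 9$ ($O = 15 + 3 \left(-2\right) = 15 - 6 = 9$)
$C{\left(z,B \right)} = 9 B + 9 z$ ($C{\left(z,B \right)} = \left(B + z\right) 9 = 9 B + 9 z$)
$d{\left(v \right)} = - 144 v$ ($d{\left(v \right)} = - 8 \left(9 \cdot 1 v + 9 v\right) = - 8 \left(9 v + 9 v\right) = - 8 \cdot 18 v = - 144 v$)
$d{\left(68 \right)} - -42964 = \left(-144\right) 68 - -42964 = -9792 + 42964 = 33172$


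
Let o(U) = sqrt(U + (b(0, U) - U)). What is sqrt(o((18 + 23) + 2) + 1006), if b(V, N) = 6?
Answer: sqrt(1006 + sqrt(6)) ≈ 31.756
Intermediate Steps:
o(U) = sqrt(6) (o(U) = sqrt(U + (6 - U)) = sqrt(6))
sqrt(o((18 + 23) + 2) + 1006) = sqrt(sqrt(6) + 1006) = sqrt(1006 + sqrt(6))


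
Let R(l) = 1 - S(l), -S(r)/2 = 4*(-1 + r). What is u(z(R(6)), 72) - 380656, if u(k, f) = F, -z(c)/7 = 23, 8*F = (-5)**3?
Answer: -3045373/8 ≈ -3.8067e+5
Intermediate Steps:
S(r) = 8 - 8*r (S(r) = -8*(-1 + r) = -2*(-4 + 4*r) = 8 - 8*r)
F = -125/8 (F = (1/8)*(-5)**3 = (1/8)*(-125) = -125/8 ≈ -15.625)
R(l) = -7 + 8*l (R(l) = 1 - (8 - 8*l) = 1 + (-8 + 8*l) = -7 + 8*l)
z(c) = -161 (z(c) = -7*23 = -161)
u(k, f) = -125/8
u(z(R(6)), 72) - 380656 = -125/8 - 380656 = -3045373/8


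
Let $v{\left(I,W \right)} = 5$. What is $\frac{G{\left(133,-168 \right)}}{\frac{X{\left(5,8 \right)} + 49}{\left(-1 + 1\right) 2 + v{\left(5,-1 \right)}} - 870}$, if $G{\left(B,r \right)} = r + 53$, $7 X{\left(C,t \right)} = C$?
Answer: $\frac{4025}{30102} \approx 0.13371$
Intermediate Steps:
$X{\left(C,t \right)} = \frac{C}{7}$
$G{\left(B,r \right)} = 53 + r$
$\frac{G{\left(133,-168 \right)}}{\frac{X{\left(5,8 \right)} + 49}{\left(-1 + 1\right) 2 + v{\left(5,-1 \right)}} - 870} = \frac{53 - 168}{\frac{\frac{1}{7} \cdot 5 + 49}{\left(-1 + 1\right) 2 + 5} - 870} = - \frac{115}{\frac{\frac{5}{7} + 49}{0 \cdot 2 + 5} - 870} = - \frac{115}{\frac{348}{7 \left(0 + 5\right)} - 870} = - \frac{115}{\frac{348}{7 \cdot 5} - 870} = - \frac{115}{\frac{348}{7} \cdot \frac{1}{5} - 870} = - \frac{115}{\frac{348}{35} - 870} = - \frac{115}{- \frac{30102}{35}} = \left(-115\right) \left(- \frac{35}{30102}\right) = \frac{4025}{30102}$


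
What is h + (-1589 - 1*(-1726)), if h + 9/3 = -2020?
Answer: -1886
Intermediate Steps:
h = -2023 (h = -3 - 2020 = -2023)
h + (-1589 - 1*(-1726)) = -2023 + (-1589 - 1*(-1726)) = -2023 + (-1589 + 1726) = -2023 + 137 = -1886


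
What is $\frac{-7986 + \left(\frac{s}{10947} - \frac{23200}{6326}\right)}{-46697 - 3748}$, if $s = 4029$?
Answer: $\frac{10245643497}{64691716135} \approx 0.15838$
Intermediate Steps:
$\frac{-7986 + \left(\frac{s}{10947} - \frac{23200}{6326}\right)}{-46697 - 3748} = \frac{-7986 + \left(\frac{4029}{10947} - \frac{23200}{6326}\right)}{-46697 - 3748} = \frac{-7986 + \left(4029 \cdot \frac{1}{10947} - \frac{11600}{3163}\right)}{-50445} = \left(-7986 + \left(\frac{1343}{3649} - \frac{11600}{3163}\right)\right) \left(- \frac{1}{50445}\right) = \left(-7986 - \frac{38080491}{11541787}\right) \left(- \frac{1}{50445}\right) = \left(- \frac{92210791473}{11541787}\right) \left(- \frac{1}{50445}\right) = \frac{10245643497}{64691716135}$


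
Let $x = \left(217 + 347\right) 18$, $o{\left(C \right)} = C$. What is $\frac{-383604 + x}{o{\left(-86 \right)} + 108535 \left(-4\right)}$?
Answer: $\frac{62242}{72371} \approx 0.86004$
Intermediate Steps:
$x = 10152$ ($x = 564 \cdot 18 = 10152$)
$\frac{-383604 + x}{o{\left(-86 \right)} + 108535 \left(-4\right)} = \frac{-383604 + 10152}{-86 + 108535 \left(-4\right)} = - \frac{373452}{-86 - 434140} = - \frac{373452}{-434226} = \left(-373452\right) \left(- \frac{1}{434226}\right) = \frac{62242}{72371}$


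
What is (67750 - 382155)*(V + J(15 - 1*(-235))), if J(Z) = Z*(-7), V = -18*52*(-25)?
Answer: -6806868250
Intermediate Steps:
V = 23400 (V = -936*(-25) = 23400)
J(Z) = -7*Z
(67750 - 382155)*(V + J(15 - 1*(-235))) = (67750 - 382155)*(23400 - 7*(15 - 1*(-235))) = -314405*(23400 - 7*(15 + 235)) = -314405*(23400 - 7*250) = -314405*(23400 - 1750) = -314405*21650 = -6806868250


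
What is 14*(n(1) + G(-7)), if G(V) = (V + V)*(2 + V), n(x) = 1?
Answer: 994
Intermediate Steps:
G(V) = 2*V*(2 + V) (G(V) = (2*V)*(2 + V) = 2*V*(2 + V))
14*(n(1) + G(-7)) = 14*(1 + 2*(-7)*(2 - 7)) = 14*(1 + 2*(-7)*(-5)) = 14*(1 + 70) = 14*71 = 994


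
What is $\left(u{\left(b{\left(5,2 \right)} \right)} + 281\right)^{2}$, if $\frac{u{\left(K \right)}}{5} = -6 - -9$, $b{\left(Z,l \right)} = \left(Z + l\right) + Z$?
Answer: $87616$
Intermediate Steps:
$b{\left(Z,l \right)} = l + 2 Z$
$u{\left(K \right)} = 15$ ($u{\left(K \right)} = 5 \left(-6 - -9\right) = 5 \left(-6 + 9\right) = 5 \cdot 3 = 15$)
$\left(u{\left(b{\left(5,2 \right)} \right)} + 281\right)^{2} = \left(15 + 281\right)^{2} = 296^{2} = 87616$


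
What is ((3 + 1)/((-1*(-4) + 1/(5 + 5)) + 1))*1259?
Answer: 50360/51 ≈ 987.45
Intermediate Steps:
((3 + 1)/((-1*(-4) + 1/(5 + 5)) + 1))*1259 = (4/((4 + 1/10) + 1))*1259 = (4/((4 + ⅒) + 1))*1259 = (4/(41/10 + 1))*1259 = (4/(51/10))*1259 = (4*(10/51))*1259 = (40/51)*1259 = 50360/51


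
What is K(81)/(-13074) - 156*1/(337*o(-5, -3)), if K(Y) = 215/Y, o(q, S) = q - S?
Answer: 82529077/356880978 ≈ 0.23125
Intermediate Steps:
K(81)/(-13074) - 156*1/(337*o(-5, -3)) = (215/81)/(-13074) - 156*1/(337*(-5 - 1*(-3))) = (215*(1/81))*(-1/13074) - 156*1/(337*(-5 + 3)) = (215/81)*(-1/13074) - 156/(337*(-2)) = -215/1058994 - 156/(-674) = -215/1058994 - 156*(-1/674) = -215/1058994 + 78/337 = 82529077/356880978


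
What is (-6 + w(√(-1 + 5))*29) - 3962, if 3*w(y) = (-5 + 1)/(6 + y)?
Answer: -23837/6 ≈ -3972.8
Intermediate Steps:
w(y) = -4/(3*(6 + y)) (w(y) = ((-5 + 1)/(6 + y))/3 = (-4/(6 + y))/3 = -4/(3*(6 + y)))
(-6 + w(√(-1 + 5))*29) - 3962 = (-6 - 4/(18 + 3*√(-1 + 5))*29) - 3962 = (-6 - 4/(18 + 3*√4)*29) - 3962 = (-6 - 4/(18 + 3*2)*29) - 3962 = (-6 - 4/(18 + 6)*29) - 3962 = (-6 - 4/24*29) - 3962 = (-6 - 4*1/24*29) - 3962 = (-6 - ⅙*29) - 3962 = (-6 - 29/6) - 3962 = -65/6 - 3962 = -23837/6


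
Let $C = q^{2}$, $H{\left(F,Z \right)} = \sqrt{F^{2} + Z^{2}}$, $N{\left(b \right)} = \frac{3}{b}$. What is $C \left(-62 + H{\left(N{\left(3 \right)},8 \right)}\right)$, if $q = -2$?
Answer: $-248 + 4 \sqrt{65} \approx -215.75$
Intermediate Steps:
$C = 4$ ($C = \left(-2\right)^{2} = 4$)
$C \left(-62 + H{\left(N{\left(3 \right)},8 \right)}\right) = 4 \left(-62 + \sqrt{\left(\frac{3}{3}\right)^{2} + 8^{2}}\right) = 4 \left(-62 + \sqrt{\left(3 \cdot \frac{1}{3}\right)^{2} + 64}\right) = 4 \left(-62 + \sqrt{1^{2} + 64}\right) = 4 \left(-62 + \sqrt{1 + 64}\right) = 4 \left(-62 + \sqrt{65}\right) = -248 + 4 \sqrt{65}$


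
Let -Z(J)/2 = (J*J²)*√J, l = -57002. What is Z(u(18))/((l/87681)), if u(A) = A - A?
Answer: 0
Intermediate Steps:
u(A) = 0
Z(J) = -2*J^(7/2) (Z(J) = -2*J*J²*√J = -2*J³*√J = -2*J^(7/2))
Z(u(18))/((l/87681)) = (-2*0^(7/2))/((-57002/87681)) = (-2*0)/((-57002*1/87681)) = 0/(-5182/7971) = 0*(-7971/5182) = 0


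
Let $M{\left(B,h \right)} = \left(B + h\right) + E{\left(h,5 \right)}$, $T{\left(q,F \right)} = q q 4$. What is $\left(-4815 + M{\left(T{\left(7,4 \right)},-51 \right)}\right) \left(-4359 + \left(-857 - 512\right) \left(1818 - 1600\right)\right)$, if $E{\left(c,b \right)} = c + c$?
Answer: $1444966372$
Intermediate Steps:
$E{\left(c,b \right)} = 2 c$
$T{\left(q,F \right)} = 4 q^{2}$ ($T{\left(q,F \right)} = q^{2} \cdot 4 = 4 q^{2}$)
$M{\left(B,h \right)} = B + 3 h$ ($M{\left(B,h \right)} = \left(B + h\right) + 2 h = B + 3 h$)
$\left(-4815 + M{\left(T{\left(7,4 \right)},-51 \right)}\right) \left(-4359 + \left(-857 - 512\right) \left(1818 - 1600\right)\right) = \left(-4815 + \left(4 \cdot 7^{2} + 3 \left(-51\right)\right)\right) \left(-4359 + \left(-857 - 512\right) \left(1818 - 1600\right)\right) = \left(-4815 + \left(4 \cdot 49 - 153\right)\right) \left(-4359 - 298442\right) = \left(-4815 + \left(196 - 153\right)\right) \left(-4359 - 298442\right) = \left(-4815 + 43\right) \left(-302801\right) = \left(-4772\right) \left(-302801\right) = 1444966372$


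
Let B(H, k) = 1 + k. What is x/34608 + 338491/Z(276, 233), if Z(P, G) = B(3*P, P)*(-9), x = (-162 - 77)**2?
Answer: -3857364625/28759248 ≈ -134.13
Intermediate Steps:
x = 57121 (x = (-239)**2 = 57121)
Z(P, G) = -9 - 9*P (Z(P, G) = (1 + P)*(-9) = -9 - 9*P)
x/34608 + 338491/Z(276, 233) = 57121/34608 + 338491/(-9 - 9*276) = 57121*(1/34608) + 338491/(-9 - 2484) = 57121/34608 + 338491/(-2493) = 57121/34608 + 338491*(-1/2493) = 57121/34608 - 338491/2493 = -3857364625/28759248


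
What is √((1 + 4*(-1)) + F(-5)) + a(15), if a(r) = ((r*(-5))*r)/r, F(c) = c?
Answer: -75 + 2*I*√2 ≈ -75.0 + 2.8284*I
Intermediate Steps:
a(r) = -5*r (a(r) = ((-5*r)*r)/r = (-5*r²)/r = -5*r)
√((1 + 4*(-1)) + F(-5)) + a(15) = √((1 + 4*(-1)) - 5) - 5*15 = √((1 - 4) - 5) - 75 = √(-3 - 5) - 75 = √(-8) - 75 = 2*I*√2 - 75 = -75 + 2*I*√2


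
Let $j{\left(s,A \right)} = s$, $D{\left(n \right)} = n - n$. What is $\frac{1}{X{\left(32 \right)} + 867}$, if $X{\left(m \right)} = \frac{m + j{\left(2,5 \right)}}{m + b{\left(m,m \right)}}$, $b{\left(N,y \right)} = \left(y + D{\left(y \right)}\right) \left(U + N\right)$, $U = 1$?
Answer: $\frac{32}{27745} \approx 0.0011534$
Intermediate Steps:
$D{\left(n \right)} = 0$
$b{\left(N,y \right)} = y \left(1 + N\right)$ ($b{\left(N,y \right)} = \left(y + 0\right) \left(1 + N\right) = y \left(1 + N\right)$)
$X{\left(m \right)} = \frac{2 + m}{m + m \left(1 + m\right)}$ ($X{\left(m \right)} = \frac{m + 2}{m + m \left(1 + m\right)} = \frac{2 + m}{m + m \left(1 + m\right)}$)
$\frac{1}{X{\left(32 \right)} + 867} = \frac{1}{\frac{1}{32} + 867} = \frac{1}{\frac{27745}{32}} = \frac{32}{27745}$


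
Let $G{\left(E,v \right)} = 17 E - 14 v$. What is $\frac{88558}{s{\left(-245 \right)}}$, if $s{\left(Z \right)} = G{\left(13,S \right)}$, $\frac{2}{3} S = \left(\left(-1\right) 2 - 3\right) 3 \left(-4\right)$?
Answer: $- \frac{88558}{1039} \approx -85.234$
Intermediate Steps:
$S = 90$ ($S = \frac{3 \left(\left(-1\right) 2 - 3\right) 3 \left(-4\right)}{2} = \frac{3 \left(-2 - 3\right) \left(-12\right)}{2} = \frac{3 \left(\left(-5\right) \left(-12\right)\right)}{2} = \frac{3}{2} \cdot 60 = 90$)
$G{\left(E,v \right)} = - 14 v + 17 E$
$s{\left(Z \right)} = -1039$ ($s{\left(Z \right)} = \left(-14\right) 90 + 17 \cdot 13 = -1260 + 221 = -1039$)
$\frac{88558}{s{\left(-245 \right)}} = \frac{88558}{-1039} = 88558 \left(- \frac{1}{1039}\right) = - \frac{88558}{1039}$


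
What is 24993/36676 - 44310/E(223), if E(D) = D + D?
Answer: -806983341/8178748 ≈ -98.668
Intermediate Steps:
E(D) = 2*D
24993/36676 - 44310/E(223) = 24993/36676 - 44310/(2*223) = 24993*(1/36676) - 44310/446 = 24993/36676 - 44310*1/446 = 24993/36676 - 22155/223 = -806983341/8178748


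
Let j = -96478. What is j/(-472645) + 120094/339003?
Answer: 89468160064/160228072935 ≈ 0.55838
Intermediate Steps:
j/(-472645) + 120094/339003 = -96478/(-472645) + 120094/339003 = -96478*(-1/472645) + 120094*(1/339003) = 96478/472645 + 120094/339003 = 89468160064/160228072935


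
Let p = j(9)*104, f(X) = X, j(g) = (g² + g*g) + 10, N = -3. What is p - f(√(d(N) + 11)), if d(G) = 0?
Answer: 17888 - √11 ≈ 17885.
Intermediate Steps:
j(g) = 10 + 2*g² (j(g) = (g² + g²) + 10 = 2*g² + 10 = 10 + 2*g²)
p = 17888 (p = (10 + 2*9²)*104 = (10 + 2*81)*104 = (10 + 162)*104 = 172*104 = 17888)
p - f(√(d(N) + 11)) = 17888 - √(0 + 11) = 17888 - √11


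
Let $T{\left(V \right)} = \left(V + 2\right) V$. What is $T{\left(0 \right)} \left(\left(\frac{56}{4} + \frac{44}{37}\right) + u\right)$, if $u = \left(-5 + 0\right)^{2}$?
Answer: $0$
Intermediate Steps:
$T{\left(V \right)} = V \left(2 + V\right)$ ($T{\left(V \right)} = \left(2 + V\right) V = V \left(2 + V\right)$)
$u = 25$ ($u = \left(-5\right)^{2} = 25$)
$T{\left(0 \right)} \left(\left(\frac{56}{4} + \frac{44}{37}\right) + u\right) = 0 \left(2 + 0\right) \left(\left(\frac{56}{4} + \frac{44}{37}\right) + 25\right) = 0 \cdot 2 \left(\left(56 \cdot \frac{1}{4} + 44 \cdot \frac{1}{37}\right) + 25\right) = 0 \left(\left(14 + \frac{44}{37}\right) + 25\right) = 0 \left(\frac{562}{37} + 25\right) = 0 \cdot \frac{1487}{37} = 0$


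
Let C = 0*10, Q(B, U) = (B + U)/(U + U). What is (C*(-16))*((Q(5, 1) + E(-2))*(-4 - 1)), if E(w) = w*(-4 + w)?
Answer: 0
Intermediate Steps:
Q(B, U) = (B + U)/(2*U) (Q(B, U) = (B + U)/((2*U)) = (B + U)*(1/(2*U)) = (B + U)/(2*U))
C = 0
(C*(-16))*((Q(5, 1) + E(-2))*(-4 - 1)) = (0*(-16))*(((1/2)*(5 + 1)/1 - 2*(-4 - 2))*(-4 - 1)) = 0*(((1/2)*1*6 - 2*(-6))*(-5)) = 0*((3 + 12)*(-5)) = 0*(15*(-5)) = 0*(-75) = 0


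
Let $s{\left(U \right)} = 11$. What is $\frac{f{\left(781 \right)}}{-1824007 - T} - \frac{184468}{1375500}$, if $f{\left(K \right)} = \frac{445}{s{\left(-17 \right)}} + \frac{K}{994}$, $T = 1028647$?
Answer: $- \frac{2894540572271}{21581040673500} \approx -0.13412$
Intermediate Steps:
$f{\left(K \right)} = \frac{445}{11} + \frac{K}{994}$
$\frac{f{\left(781 \right)}}{-1824007 - T} - \frac{184468}{1375500} = \frac{\frac{445}{11} + \frac{1}{994} \cdot 781}{-1824007 - 1028647} - \frac{184468}{1375500} = \frac{\frac{445}{11} + \frac{11}{14}}{-1824007 - 1028647} - \frac{46117}{343875} = \frac{6351}{154 \left(-2852654\right)} - \frac{46117}{343875} = \frac{6351}{154} \left(- \frac{1}{2852654}\right) - \frac{46117}{343875} = - \frac{6351}{439308716} - \frac{46117}{343875} = - \frac{2894540572271}{21581040673500}$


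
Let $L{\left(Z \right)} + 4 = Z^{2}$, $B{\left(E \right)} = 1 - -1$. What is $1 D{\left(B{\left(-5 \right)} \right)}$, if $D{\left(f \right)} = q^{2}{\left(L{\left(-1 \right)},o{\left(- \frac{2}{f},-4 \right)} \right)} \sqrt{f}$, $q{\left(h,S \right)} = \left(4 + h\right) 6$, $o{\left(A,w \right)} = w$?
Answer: $36 \sqrt{2} \approx 50.912$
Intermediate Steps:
$B{\left(E \right)} = 2$ ($B{\left(E \right)} = 1 + 1 = 2$)
$L{\left(Z \right)} = -4 + Z^{2}$
$q{\left(h,S \right)} = 24 + 6 h$
$D{\left(f \right)} = 36 \sqrt{f}$ ($D{\left(f \right)} = \left(24 + 6 \left(-4 + \left(-1\right)^{2}\right)\right)^{2} \sqrt{f} = \left(24 + 6 \left(-4 + 1\right)\right)^{2} \sqrt{f} = \left(24 + 6 \left(-3\right)\right)^{2} \sqrt{f} = \left(24 - 18\right)^{2} \sqrt{f} = 6^{2} \sqrt{f} = 36 \sqrt{f}$)
$1 D{\left(B{\left(-5 \right)} \right)} = 1 \cdot 36 \sqrt{2} = 36 \sqrt{2}$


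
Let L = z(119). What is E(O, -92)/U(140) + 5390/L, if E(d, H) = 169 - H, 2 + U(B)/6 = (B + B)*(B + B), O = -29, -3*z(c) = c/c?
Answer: -2535391233/156796 ≈ -16170.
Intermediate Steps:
z(c) = -⅓ (z(c) = -c/(3*c) = -⅓*1 = -⅓)
L = -⅓ ≈ -0.33333
U(B) = -12 + 24*B² (U(B) = -12 + 6*((B + B)*(B + B)) = -12 + 6*((2*B)*(2*B)) = -12 + 6*(4*B²) = -12 + 24*B²)
E(O, -92)/U(140) + 5390/L = (169 - 1*(-92))/(-12 + 24*140²) + 5390/(-⅓) = (169 + 92)/(-12 + 24*19600) + 5390*(-3) = 261/(-12 + 470400) - 16170 = 261/470388 - 16170 = 261*(1/470388) - 16170 = 87/156796 - 16170 = -2535391233/156796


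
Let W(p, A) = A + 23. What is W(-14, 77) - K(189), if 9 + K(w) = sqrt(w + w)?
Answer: 109 - 3*sqrt(42) ≈ 89.558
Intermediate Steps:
W(p, A) = 23 + A
K(w) = -9 + sqrt(2)*sqrt(w) (K(w) = -9 + sqrt(w + w) = -9 + sqrt(2*w) = -9 + sqrt(2)*sqrt(w))
W(-14, 77) - K(189) = (23 + 77) - (-9 + sqrt(2)*sqrt(189)) = 100 - (-9 + sqrt(2)*(3*sqrt(21))) = 100 - (-9 + 3*sqrt(42)) = 100 + (9 - 3*sqrt(42)) = 109 - 3*sqrt(42)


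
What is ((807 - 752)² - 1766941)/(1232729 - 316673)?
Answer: -146993/76338 ≈ -1.9256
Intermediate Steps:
((807 - 752)² - 1766941)/(1232729 - 316673) = (55² - 1766941)/916056 = (3025 - 1766941)*(1/916056) = -1763916*1/916056 = -146993/76338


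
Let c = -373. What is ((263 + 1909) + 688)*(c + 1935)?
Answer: 4467320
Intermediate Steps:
((263 + 1909) + 688)*(c + 1935) = ((263 + 1909) + 688)*(-373 + 1935) = (2172 + 688)*1562 = 2860*1562 = 4467320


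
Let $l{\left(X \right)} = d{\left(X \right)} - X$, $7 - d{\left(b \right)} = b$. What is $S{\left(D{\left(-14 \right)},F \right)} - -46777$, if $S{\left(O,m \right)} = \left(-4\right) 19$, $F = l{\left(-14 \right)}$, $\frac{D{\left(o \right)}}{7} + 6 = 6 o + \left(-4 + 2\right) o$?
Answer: $46701$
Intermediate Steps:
$d{\left(b \right)} = 7 - b$
$l{\left(X \right)} = 7 - 2 X$ ($l{\left(X \right)} = \left(7 - X\right) - X = 7 - 2 X$)
$D{\left(o \right)} = -42 + 28 o$ ($D{\left(o \right)} = -42 + 7 \left(6 o + \left(-4 + 2\right) o\right) = -42 + 7 \left(6 o - 2 o\right) = -42 + 7 \cdot 4 o = -42 + 28 o$)
$F = 35$ ($F = 7 - -28 = 7 + 28 = 35$)
$S{\left(O,m \right)} = -76$
$S{\left(D{\left(-14 \right)},F \right)} - -46777 = -76 - -46777 = -76 + 46777 = 46701$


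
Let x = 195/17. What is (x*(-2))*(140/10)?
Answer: -5460/17 ≈ -321.18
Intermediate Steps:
x = 195/17 (x = 195*(1/17) = 195/17 ≈ 11.471)
(x*(-2))*(140/10) = ((195/17)*(-2))*(140/10) = -54600/(17*10) = -390/17*14 = -5460/17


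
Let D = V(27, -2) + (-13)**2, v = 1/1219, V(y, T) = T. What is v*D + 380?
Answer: 463387/1219 ≈ 380.14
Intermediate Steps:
v = 1/1219 ≈ 0.00082034
D = 167 (D = -2 + (-13)**2 = -2 + 169 = 167)
v*D + 380 = (1/1219)*167 + 380 = 167/1219 + 380 = 463387/1219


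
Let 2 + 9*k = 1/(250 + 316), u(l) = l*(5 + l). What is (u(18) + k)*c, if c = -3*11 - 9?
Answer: -4918165/283 ≈ -17379.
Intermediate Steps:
k = -377/1698 (k = -2/9 + 1/(9*(250 + 316)) = -2/9 + (⅑)/566 = -2/9 + (⅑)*(1/566) = -2/9 + 1/5094 = -377/1698 ≈ -0.22203)
c = -42 (c = -33 - 9 = -42)
(u(18) + k)*c = (18*(5 + 18) - 377/1698)*(-42) = (18*23 - 377/1698)*(-42) = (414 - 377/1698)*(-42) = (702595/1698)*(-42) = -4918165/283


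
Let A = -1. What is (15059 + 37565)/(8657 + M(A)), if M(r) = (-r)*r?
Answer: 3289/541 ≈ 6.0795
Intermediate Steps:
M(r) = -r²
(15059 + 37565)/(8657 + M(A)) = (15059 + 37565)/(8657 - 1*(-1)²) = 52624/(8657 - 1*1) = 52624/(8657 - 1) = 52624/8656 = 52624*(1/8656) = 3289/541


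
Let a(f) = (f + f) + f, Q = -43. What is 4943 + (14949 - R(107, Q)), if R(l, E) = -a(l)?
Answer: 20213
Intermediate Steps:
a(f) = 3*f (a(f) = 2*f + f = 3*f)
R(l, E) = -3*l
4943 + (14949 - R(107, Q)) = 4943 + (14949 - (-3)*107) = 4943 + (14949 - 1*(-321)) = 4943 + (14949 + 321) = 4943 + 15270 = 20213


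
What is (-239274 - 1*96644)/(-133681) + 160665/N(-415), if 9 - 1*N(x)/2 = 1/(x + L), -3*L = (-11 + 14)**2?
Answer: 4490136353219/503041603 ≈ 8926.0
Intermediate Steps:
L = -3 (L = -(-11 + 14)**2/3 = -1/3*3**2 = -1/3*9 = -3)
N(x) = 18 - 2/(-3 + x) (N(x) = 18 - 2/(x - 3) = 18 - 2/(-3 + x))
(-239274 - 1*96644)/(-133681) + 160665/N(-415) = (-239274 - 1*96644)/(-133681) + 160665/((2*(-28 + 9*(-415))/(-3 - 415))) = (-239274 - 96644)*(-1/133681) + 160665/((2*(-28 - 3735)/(-418))) = -335918*(-1/133681) + 160665/((2*(-1/418)*(-3763))) = 335918/133681 + 160665/(3763/209) = 335918/133681 + 160665*(209/3763) = 335918/133681 + 33578985/3763 = 4490136353219/503041603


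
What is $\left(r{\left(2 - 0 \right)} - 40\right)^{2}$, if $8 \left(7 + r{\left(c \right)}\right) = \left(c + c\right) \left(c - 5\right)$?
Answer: $\frac{9409}{4} \approx 2352.3$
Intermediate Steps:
$r{\left(c \right)} = -7 + \frac{c \left(-5 + c\right)}{4}$ ($r{\left(c \right)} = -7 + \frac{\left(c + c\right) \left(c - 5\right)}{8} = -7 + \frac{2 c \left(-5 + c\right)}{8} = -7 + \frac{c \left(-5 + c\right)}{4}$)
$\left(r{\left(2 - 0 \right)} - 40\right)^{2} = \left(\left(-7 - \frac{5 \left(2 - 0\right)}{4} + \frac{\left(2 - 0\right)^{2}}{4}\right) - 40\right)^{2} = \left(\left(-7 - \frac{5 \left(2 + 0\right)}{4} + \frac{\left(2 + 0\right)^{2}}{4}\right) - 40\right)^{2} = \left(\left(-7 - \frac{5}{2} + \frac{2^{2}}{4}\right) - 40\right)^{2} = \left(\left(-7 - \frac{5}{2} + \frac{1}{4} \cdot 4\right) - 40\right)^{2} = \left(\left(-7 - \frac{5}{2} + 1\right) - 40\right)^{2} = \left(- \frac{17}{2} - 40\right)^{2} = \left(- \frac{97}{2}\right)^{2} = \frac{9409}{4}$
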